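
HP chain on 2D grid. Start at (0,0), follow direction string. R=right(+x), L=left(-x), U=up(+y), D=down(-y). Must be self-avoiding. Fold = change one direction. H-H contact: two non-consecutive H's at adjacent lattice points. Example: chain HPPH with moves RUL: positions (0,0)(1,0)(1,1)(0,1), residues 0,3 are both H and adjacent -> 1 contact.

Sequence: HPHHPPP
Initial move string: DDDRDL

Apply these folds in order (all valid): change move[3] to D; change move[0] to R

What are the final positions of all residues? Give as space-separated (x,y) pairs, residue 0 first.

Initial moves: DDDRDL
Fold: move[3]->D => DDDDDL (positions: [(0, 0), (0, -1), (0, -2), (0, -3), (0, -4), (0, -5), (-1, -5)])
Fold: move[0]->R => RDDDDL (positions: [(0, 0), (1, 0), (1, -1), (1, -2), (1, -3), (1, -4), (0, -4)])

Answer: (0,0) (1,0) (1,-1) (1,-2) (1,-3) (1,-4) (0,-4)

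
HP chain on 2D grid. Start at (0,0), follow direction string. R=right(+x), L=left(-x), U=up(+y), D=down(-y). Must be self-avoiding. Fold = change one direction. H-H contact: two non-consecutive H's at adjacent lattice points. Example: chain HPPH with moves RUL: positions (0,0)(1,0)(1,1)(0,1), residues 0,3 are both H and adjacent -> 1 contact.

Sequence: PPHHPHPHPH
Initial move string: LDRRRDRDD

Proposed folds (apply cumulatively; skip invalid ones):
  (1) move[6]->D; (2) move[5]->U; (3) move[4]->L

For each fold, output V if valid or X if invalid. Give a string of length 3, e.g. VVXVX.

Answer: VXX

Derivation:
Initial: LDRRRDRDD -> [(0, 0), (-1, 0), (-1, -1), (0, -1), (1, -1), (2, -1), (2, -2), (3, -2), (3, -3), (3, -4)]
Fold 1: move[6]->D => LDRRRDDDD VALID
Fold 2: move[5]->U => LDRRRUDDD INVALID (collision), skipped
Fold 3: move[4]->L => LDRRLDDDD INVALID (collision), skipped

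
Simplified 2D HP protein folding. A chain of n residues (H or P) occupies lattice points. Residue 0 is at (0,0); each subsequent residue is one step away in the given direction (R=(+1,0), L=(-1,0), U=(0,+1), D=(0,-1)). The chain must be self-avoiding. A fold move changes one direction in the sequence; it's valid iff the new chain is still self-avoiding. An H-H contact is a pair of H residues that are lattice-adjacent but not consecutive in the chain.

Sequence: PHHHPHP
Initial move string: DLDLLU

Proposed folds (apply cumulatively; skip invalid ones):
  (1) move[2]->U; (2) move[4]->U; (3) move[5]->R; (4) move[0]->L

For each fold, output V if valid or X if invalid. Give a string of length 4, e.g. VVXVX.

Answer: VVVV

Derivation:
Initial: DLDLLU -> [(0, 0), (0, -1), (-1, -1), (-1, -2), (-2, -2), (-3, -2), (-3, -1)]
Fold 1: move[2]->U => DLULLU VALID
Fold 2: move[4]->U => DLULUU VALID
Fold 3: move[5]->R => DLULUR VALID
Fold 4: move[0]->L => LLULUR VALID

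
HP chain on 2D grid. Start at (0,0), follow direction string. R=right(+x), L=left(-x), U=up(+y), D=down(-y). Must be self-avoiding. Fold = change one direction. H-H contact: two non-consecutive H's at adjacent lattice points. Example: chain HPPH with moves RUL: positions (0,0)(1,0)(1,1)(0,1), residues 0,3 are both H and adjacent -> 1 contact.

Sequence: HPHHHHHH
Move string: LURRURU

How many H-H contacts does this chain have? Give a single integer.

Answer: 1

Derivation:
Positions: [(0, 0), (-1, 0), (-1, 1), (0, 1), (1, 1), (1, 2), (2, 2), (2, 3)]
H-H contact: residue 0 @(0,0) - residue 3 @(0, 1)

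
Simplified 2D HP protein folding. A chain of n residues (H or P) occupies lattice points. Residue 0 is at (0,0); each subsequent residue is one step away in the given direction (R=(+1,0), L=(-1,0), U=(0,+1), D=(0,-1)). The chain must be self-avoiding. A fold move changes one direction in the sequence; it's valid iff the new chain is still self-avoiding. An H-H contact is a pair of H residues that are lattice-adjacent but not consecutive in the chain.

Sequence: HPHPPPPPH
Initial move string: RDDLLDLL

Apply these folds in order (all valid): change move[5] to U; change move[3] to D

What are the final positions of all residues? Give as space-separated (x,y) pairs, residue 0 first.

Initial moves: RDDLLDLL
Fold: move[5]->U => RDDLLULL (positions: [(0, 0), (1, 0), (1, -1), (1, -2), (0, -2), (-1, -2), (-1, -1), (-2, -1), (-3, -1)])
Fold: move[3]->D => RDDDLULL (positions: [(0, 0), (1, 0), (1, -1), (1, -2), (1, -3), (0, -3), (0, -2), (-1, -2), (-2, -2)])

Answer: (0,0) (1,0) (1,-1) (1,-2) (1,-3) (0,-3) (0,-2) (-1,-2) (-2,-2)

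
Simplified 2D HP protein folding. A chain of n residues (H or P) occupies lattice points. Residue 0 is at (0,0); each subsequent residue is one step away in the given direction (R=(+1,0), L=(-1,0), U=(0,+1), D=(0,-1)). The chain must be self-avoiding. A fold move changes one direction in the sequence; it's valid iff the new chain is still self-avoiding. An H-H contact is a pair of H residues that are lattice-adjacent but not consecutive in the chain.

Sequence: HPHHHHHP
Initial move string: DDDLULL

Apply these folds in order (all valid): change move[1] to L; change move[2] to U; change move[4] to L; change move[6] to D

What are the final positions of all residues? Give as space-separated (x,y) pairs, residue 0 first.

Initial moves: DDDLULL
Fold: move[1]->L => DLDLULL (positions: [(0, 0), (0, -1), (-1, -1), (-1, -2), (-2, -2), (-2, -1), (-3, -1), (-4, -1)])
Fold: move[2]->U => DLULULL (positions: [(0, 0), (0, -1), (-1, -1), (-1, 0), (-2, 0), (-2, 1), (-3, 1), (-4, 1)])
Fold: move[4]->L => DLULLLL (positions: [(0, 0), (0, -1), (-1, -1), (-1, 0), (-2, 0), (-3, 0), (-4, 0), (-5, 0)])
Fold: move[6]->D => DLULLLD (positions: [(0, 0), (0, -1), (-1, -1), (-1, 0), (-2, 0), (-3, 0), (-4, 0), (-4, -1)])

Answer: (0,0) (0,-1) (-1,-1) (-1,0) (-2,0) (-3,0) (-4,0) (-4,-1)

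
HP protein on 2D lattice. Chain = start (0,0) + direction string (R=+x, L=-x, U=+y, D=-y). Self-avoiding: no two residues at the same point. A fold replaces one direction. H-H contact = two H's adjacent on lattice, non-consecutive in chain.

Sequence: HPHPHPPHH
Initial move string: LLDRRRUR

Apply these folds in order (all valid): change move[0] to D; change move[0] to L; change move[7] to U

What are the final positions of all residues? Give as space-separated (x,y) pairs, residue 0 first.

Initial moves: LLDRRRUR
Fold: move[0]->D => DLDRRRUR (positions: [(0, 0), (0, -1), (-1, -1), (-1, -2), (0, -2), (1, -2), (2, -2), (2, -1), (3, -1)])
Fold: move[0]->L => LLDRRRUR (positions: [(0, 0), (-1, 0), (-2, 0), (-2, -1), (-1, -1), (0, -1), (1, -1), (1, 0), (2, 0)])
Fold: move[7]->U => LLDRRRUU (positions: [(0, 0), (-1, 0), (-2, 0), (-2, -1), (-1, -1), (0, -1), (1, -1), (1, 0), (1, 1)])

Answer: (0,0) (-1,0) (-2,0) (-2,-1) (-1,-1) (0,-1) (1,-1) (1,0) (1,1)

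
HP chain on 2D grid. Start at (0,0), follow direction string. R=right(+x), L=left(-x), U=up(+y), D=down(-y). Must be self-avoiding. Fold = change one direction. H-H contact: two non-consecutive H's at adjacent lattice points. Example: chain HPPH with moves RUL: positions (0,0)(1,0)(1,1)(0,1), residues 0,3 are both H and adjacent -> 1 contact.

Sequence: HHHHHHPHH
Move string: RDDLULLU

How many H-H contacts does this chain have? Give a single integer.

Answer: 2

Derivation:
Positions: [(0, 0), (1, 0), (1, -1), (1, -2), (0, -2), (0, -1), (-1, -1), (-2, -1), (-2, 0)]
H-H contact: residue 0 @(0,0) - residue 5 @(0, -1)
H-H contact: residue 2 @(1,-1) - residue 5 @(0, -1)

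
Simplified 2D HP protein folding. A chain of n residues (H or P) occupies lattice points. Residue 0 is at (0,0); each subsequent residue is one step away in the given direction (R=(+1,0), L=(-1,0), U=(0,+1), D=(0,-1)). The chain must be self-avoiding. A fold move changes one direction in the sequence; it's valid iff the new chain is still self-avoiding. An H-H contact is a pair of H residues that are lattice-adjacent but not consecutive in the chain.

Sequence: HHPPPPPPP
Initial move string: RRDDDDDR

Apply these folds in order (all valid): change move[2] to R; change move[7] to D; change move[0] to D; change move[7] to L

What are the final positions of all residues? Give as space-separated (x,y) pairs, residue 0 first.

Answer: (0,0) (0,-1) (1,-1) (2,-1) (2,-2) (2,-3) (2,-4) (2,-5) (1,-5)

Derivation:
Initial moves: RRDDDDDR
Fold: move[2]->R => RRRDDDDR (positions: [(0, 0), (1, 0), (2, 0), (3, 0), (3, -1), (3, -2), (3, -3), (3, -4), (4, -4)])
Fold: move[7]->D => RRRDDDDD (positions: [(0, 0), (1, 0), (2, 0), (3, 0), (3, -1), (3, -2), (3, -3), (3, -4), (3, -5)])
Fold: move[0]->D => DRRDDDDD (positions: [(0, 0), (0, -1), (1, -1), (2, -1), (2, -2), (2, -3), (2, -4), (2, -5), (2, -6)])
Fold: move[7]->L => DRRDDDDL (positions: [(0, 0), (0, -1), (1, -1), (2, -1), (2, -2), (2, -3), (2, -4), (2, -5), (1, -5)])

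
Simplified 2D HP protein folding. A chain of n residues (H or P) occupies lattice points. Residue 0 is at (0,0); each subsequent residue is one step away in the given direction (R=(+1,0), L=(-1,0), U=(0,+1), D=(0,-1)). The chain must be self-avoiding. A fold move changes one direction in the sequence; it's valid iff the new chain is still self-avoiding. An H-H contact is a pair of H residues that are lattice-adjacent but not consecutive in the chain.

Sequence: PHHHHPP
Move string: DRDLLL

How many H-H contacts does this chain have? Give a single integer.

Positions: [(0, 0), (0, -1), (1, -1), (1, -2), (0, -2), (-1, -2), (-2, -2)]
H-H contact: residue 1 @(0,-1) - residue 4 @(0, -2)

Answer: 1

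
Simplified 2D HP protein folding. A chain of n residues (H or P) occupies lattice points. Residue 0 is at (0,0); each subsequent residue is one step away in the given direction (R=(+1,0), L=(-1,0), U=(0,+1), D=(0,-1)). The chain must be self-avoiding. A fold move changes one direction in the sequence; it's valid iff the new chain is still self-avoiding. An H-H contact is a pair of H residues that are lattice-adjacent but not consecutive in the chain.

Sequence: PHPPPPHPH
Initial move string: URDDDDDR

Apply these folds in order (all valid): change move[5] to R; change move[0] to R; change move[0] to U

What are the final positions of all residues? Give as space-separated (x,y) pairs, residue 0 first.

Initial moves: URDDDDDR
Fold: move[5]->R => URDDDRDR (positions: [(0, 0), (0, 1), (1, 1), (1, 0), (1, -1), (1, -2), (2, -2), (2, -3), (3, -3)])
Fold: move[0]->R => RRDDDRDR (positions: [(0, 0), (1, 0), (2, 0), (2, -1), (2, -2), (2, -3), (3, -3), (3, -4), (4, -4)])
Fold: move[0]->U => URDDDRDR (positions: [(0, 0), (0, 1), (1, 1), (1, 0), (1, -1), (1, -2), (2, -2), (2, -3), (3, -3)])

Answer: (0,0) (0,1) (1,1) (1,0) (1,-1) (1,-2) (2,-2) (2,-3) (3,-3)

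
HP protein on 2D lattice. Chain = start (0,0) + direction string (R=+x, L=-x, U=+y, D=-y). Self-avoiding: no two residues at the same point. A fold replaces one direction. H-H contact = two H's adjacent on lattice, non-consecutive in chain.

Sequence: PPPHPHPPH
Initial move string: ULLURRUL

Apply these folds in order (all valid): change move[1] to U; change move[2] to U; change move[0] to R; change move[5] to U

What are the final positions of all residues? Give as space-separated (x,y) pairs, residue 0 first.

Answer: (0,0) (1,0) (1,1) (1,2) (1,3) (2,3) (2,4) (2,5) (1,5)

Derivation:
Initial moves: ULLURRUL
Fold: move[1]->U => UULURRUL (positions: [(0, 0), (0, 1), (0, 2), (-1, 2), (-1, 3), (0, 3), (1, 3), (1, 4), (0, 4)])
Fold: move[2]->U => UUUURRUL (positions: [(0, 0), (0, 1), (0, 2), (0, 3), (0, 4), (1, 4), (2, 4), (2, 5), (1, 5)])
Fold: move[0]->R => RUUURRUL (positions: [(0, 0), (1, 0), (1, 1), (1, 2), (1, 3), (2, 3), (3, 3), (3, 4), (2, 4)])
Fold: move[5]->U => RUUURUUL (positions: [(0, 0), (1, 0), (1, 1), (1, 2), (1, 3), (2, 3), (2, 4), (2, 5), (1, 5)])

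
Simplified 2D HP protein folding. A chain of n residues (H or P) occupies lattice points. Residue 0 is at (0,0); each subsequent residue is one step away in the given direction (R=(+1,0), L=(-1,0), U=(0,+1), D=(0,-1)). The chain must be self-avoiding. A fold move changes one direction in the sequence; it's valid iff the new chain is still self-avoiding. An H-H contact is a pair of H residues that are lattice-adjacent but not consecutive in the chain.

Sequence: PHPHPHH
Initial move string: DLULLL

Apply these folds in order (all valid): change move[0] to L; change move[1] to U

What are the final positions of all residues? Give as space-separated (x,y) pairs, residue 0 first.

Answer: (0,0) (-1,0) (-1,1) (-1,2) (-2,2) (-3,2) (-4,2)

Derivation:
Initial moves: DLULLL
Fold: move[0]->L => LLULLL (positions: [(0, 0), (-1, 0), (-2, 0), (-2, 1), (-3, 1), (-4, 1), (-5, 1)])
Fold: move[1]->U => LUULLL (positions: [(0, 0), (-1, 0), (-1, 1), (-1, 2), (-2, 2), (-3, 2), (-4, 2)])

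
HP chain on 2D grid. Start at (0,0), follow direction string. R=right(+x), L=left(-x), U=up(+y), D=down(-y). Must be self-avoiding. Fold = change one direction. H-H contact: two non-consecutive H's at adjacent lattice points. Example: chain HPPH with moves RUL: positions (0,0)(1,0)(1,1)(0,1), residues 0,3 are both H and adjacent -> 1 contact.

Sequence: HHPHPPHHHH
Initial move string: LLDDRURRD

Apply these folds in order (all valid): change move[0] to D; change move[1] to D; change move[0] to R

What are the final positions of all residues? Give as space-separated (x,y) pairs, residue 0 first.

Answer: (0,0) (1,0) (1,-1) (1,-2) (1,-3) (2,-3) (2,-2) (3,-2) (4,-2) (4,-3)

Derivation:
Initial moves: LLDDRURRD
Fold: move[0]->D => DLDDRURRD (positions: [(0, 0), (0, -1), (-1, -1), (-1, -2), (-1, -3), (0, -3), (0, -2), (1, -2), (2, -2), (2, -3)])
Fold: move[1]->D => DDDDRURRD (positions: [(0, 0), (0, -1), (0, -2), (0, -3), (0, -4), (1, -4), (1, -3), (2, -3), (3, -3), (3, -4)])
Fold: move[0]->R => RDDDRURRD (positions: [(0, 0), (1, 0), (1, -1), (1, -2), (1, -3), (2, -3), (2, -2), (3, -2), (4, -2), (4, -3)])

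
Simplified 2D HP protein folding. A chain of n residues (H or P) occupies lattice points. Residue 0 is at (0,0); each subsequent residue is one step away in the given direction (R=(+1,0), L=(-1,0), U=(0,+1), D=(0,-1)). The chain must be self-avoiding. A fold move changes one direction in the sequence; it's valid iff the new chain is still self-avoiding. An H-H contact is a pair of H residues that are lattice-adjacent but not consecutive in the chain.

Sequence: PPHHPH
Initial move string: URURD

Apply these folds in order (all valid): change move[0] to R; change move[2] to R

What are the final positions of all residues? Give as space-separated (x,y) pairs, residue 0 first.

Answer: (0,0) (1,0) (2,0) (3,0) (4,0) (4,-1)

Derivation:
Initial moves: URURD
Fold: move[0]->R => RRURD (positions: [(0, 0), (1, 0), (2, 0), (2, 1), (3, 1), (3, 0)])
Fold: move[2]->R => RRRRD (positions: [(0, 0), (1, 0), (2, 0), (3, 0), (4, 0), (4, -1)])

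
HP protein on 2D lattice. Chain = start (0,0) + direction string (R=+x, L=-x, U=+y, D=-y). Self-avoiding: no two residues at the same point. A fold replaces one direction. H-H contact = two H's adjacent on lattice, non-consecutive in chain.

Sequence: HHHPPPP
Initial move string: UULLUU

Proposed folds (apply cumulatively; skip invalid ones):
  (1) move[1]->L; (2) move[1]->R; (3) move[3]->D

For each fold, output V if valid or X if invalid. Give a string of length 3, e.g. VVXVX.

Answer: VXX

Derivation:
Initial: UULLUU -> [(0, 0), (0, 1), (0, 2), (-1, 2), (-2, 2), (-2, 3), (-2, 4)]
Fold 1: move[1]->L => ULLLUU VALID
Fold 2: move[1]->R => URLLUU INVALID (collision), skipped
Fold 3: move[3]->D => ULLDUU INVALID (collision), skipped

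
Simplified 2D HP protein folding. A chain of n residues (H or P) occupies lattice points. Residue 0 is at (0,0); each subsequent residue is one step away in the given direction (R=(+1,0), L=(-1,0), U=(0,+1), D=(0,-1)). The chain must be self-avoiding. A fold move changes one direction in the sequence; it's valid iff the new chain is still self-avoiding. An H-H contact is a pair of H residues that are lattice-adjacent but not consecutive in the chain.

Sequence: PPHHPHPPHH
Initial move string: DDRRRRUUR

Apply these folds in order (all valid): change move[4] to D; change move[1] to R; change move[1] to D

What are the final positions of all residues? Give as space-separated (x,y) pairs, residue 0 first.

Initial moves: DDRRRRUUR
Fold: move[4]->D => DDRRDRUUR (positions: [(0, 0), (0, -1), (0, -2), (1, -2), (2, -2), (2, -3), (3, -3), (3, -2), (3, -1), (4, -1)])
Fold: move[1]->R => DRRRDRUUR (positions: [(0, 0), (0, -1), (1, -1), (2, -1), (3, -1), (3, -2), (4, -2), (4, -1), (4, 0), (5, 0)])
Fold: move[1]->D => DDRRDRUUR (positions: [(0, 0), (0, -1), (0, -2), (1, -2), (2, -2), (2, -3), (3, -3), (3, -2), (3, -1), (4, -1)])

Answer: (0,0) (0,-1) (0,-2) (1,-2) (2,-2) (2,-3) (3,-3) (3,-2) (3,-1) (4,-1)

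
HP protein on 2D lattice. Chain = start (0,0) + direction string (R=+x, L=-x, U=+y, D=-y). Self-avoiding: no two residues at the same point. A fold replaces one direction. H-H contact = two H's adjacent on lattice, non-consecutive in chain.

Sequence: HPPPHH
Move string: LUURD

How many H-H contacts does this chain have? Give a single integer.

Answer: 1

Derivation:
Positions: [(0, 0), (-1, 0), (-1, 1), (-1, 2), (0, 2), (0, 1)]
H-H contact: residue 0 @(0,0) - residue 5 @(0, 1)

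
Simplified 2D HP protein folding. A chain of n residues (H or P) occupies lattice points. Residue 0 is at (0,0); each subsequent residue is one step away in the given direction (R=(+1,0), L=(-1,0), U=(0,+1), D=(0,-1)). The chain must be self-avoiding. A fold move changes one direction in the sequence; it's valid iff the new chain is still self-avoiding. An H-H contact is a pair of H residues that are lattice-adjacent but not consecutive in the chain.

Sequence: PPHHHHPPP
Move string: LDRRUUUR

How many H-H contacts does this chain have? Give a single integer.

Answer: 0

Derivation:
Positions: [(0, 0), (-1, 0), (-1, -1), (0, -1), (1, -1), (1, 0), (1, 1), (1, 2), (2, 2)]
No H-H contacts found.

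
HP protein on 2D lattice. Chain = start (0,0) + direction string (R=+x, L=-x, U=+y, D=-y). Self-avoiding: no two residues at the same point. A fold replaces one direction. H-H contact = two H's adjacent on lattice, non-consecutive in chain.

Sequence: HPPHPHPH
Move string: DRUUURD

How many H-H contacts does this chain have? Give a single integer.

Positions: [(0, 0), (0, -1), (1, -1), (1, 0), (1, 1), (1, 2), (2, 2), (2, 1)]
H-H contact: residue 0 @(0,0) - residue 3 @(1, 0)

Answer: 1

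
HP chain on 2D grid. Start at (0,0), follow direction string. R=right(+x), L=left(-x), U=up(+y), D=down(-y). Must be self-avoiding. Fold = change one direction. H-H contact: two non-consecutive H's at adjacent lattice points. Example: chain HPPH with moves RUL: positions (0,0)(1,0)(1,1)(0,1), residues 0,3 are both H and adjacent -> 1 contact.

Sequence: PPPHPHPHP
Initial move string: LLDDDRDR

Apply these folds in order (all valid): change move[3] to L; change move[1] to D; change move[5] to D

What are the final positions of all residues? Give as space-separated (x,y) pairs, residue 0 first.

Initial moves: LLDDDRDR
Fold: move[3]->L => LLDLDRDR (positions: [(0, 0), (-1, 0), (-2, 0), (-2, -1), (-3, -1), (-3, -2), (-2, -2), (-2, -3), (-1, -3)])
Fold: move[1]->D => LDDLDRDR (positions: [(0, 0), (-1, 0), (-1, -1), (-1, -2), (-2, -2), (-2, -3), (-1, -3), (-1, -4), (0, -4)])
Fold: move[5]->D => LDDLDDDR (positions: [(0, 0), (-1, 0), (-1, -1), (-1, -2), (-2, -2), (-2, -3), (-2, -4), (-2, -5), (-1, -5)])

Answer: (0,0) (-1,0) (-1,-1) (-1,-2) (-2,-2) (-2,-3) (-2,-4) (-2,-5) (-1,-5)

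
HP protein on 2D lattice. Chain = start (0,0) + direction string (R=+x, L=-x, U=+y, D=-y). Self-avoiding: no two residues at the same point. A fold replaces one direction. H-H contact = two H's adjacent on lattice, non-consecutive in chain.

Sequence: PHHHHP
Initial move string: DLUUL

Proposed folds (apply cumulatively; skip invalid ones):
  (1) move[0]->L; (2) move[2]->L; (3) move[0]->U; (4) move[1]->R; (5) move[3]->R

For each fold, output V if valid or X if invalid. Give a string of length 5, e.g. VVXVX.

Initial: DLUUL -> [(0, 0), (0, -1), (-1, -1), (-1, 0), (-1, 1), (-2, 1)]
Fold 1: move[0]->L => LLUUL VALID
Fold 2: move[2]->L => LLLUL VALID
Fold 3: move[0]->U => ULLUL VALID
Fold 4: move[1]->R => URLUL INVALID (collision), skipped
Fold 5: move[3]->R => ULLRL INVALID (collision), skipped

Answer: VVVXX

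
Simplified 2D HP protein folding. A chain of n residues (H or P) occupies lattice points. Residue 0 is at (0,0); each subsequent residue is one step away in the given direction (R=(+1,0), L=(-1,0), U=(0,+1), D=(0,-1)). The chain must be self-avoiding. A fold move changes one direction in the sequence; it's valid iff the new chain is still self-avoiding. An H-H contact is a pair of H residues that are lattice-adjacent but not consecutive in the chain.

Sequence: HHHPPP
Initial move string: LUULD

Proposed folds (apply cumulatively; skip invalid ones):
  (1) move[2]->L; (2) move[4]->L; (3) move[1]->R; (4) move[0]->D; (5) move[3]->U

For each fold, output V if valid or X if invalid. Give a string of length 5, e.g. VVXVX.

Initial: LUULD -> [(0, 0), (-1, 0), (-1, 1), (-1, 2), (-2, 2), (-2, 1)]
Fold 1: move[2]->L => LULLD VALID
Fold 2: move[4]->L => LULLL VALID
Fold 3: move[1]->R => LRLLL INVALID (collision), skipped
Fold 4: move[0]->D => DULLL INVALID (collision), skipped
Fold 5: move[3]->U => LULUL VALID

Answer: VVXXV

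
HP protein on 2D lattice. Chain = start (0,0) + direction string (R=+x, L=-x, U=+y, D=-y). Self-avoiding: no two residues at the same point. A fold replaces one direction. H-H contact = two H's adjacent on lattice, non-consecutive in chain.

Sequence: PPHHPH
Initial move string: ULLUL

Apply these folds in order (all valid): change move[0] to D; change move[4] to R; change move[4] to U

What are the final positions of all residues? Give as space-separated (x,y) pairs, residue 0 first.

Answer: (0,0) (0,-1) (-1,-1) (-2,-1) (-2,0) (-2,1)

Derivation:
Initial moves: ULLUL
Fold: move[0]->D => DLLUL (positions: [(0, 0), (0, -1), (-1, -1), (-2, -1), (-2, 0), (-3, 0)])
Fold: move[4]->R => DLLUR (positions: [(0, 0), (0, -1), (-1, -1), (-2, -1), (-2, 0), (-1, 0)])
Fold: move[4]->U => DLLUU (positions: [(0, 0), (0, -1), (-1, -1), (-2, -1), (-2, 0), (-2, 1)])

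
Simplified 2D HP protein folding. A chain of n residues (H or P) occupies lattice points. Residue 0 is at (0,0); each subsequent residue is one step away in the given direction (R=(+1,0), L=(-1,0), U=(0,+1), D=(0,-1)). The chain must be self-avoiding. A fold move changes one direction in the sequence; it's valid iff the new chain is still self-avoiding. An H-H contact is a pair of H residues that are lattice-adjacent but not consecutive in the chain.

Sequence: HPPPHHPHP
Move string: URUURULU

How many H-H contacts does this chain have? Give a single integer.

Positions: [(0, 0), (0, 1), (1, 1), (1, 2), (1, 3), (2, 3), (2, 4), (1, 4), (1, 5)]
H-H contact: residue 4 @(1,3) - residue 7 @(1, 4)

Answer: 1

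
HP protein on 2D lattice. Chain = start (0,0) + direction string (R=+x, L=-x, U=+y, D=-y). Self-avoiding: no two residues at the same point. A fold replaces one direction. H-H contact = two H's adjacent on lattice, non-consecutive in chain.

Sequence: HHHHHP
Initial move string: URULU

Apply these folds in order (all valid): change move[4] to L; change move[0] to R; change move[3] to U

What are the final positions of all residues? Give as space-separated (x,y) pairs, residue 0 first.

Initial moves: URULU
Fold: move[4]->L => URULL (positions: [(0, 0), (0, 1), (1, 1), (1, 2), (0, 2), (-1, 2)])
Fold: move[0]->R => RRULL (positions: [(0, 0), (1, 0), (2, 0), (2, 1), (1, 1), (0, 1)])
Fold: move[3]->U => RRUUL (positions: [(0, 0), (1, 0), (2, 0), (2, 1), (2, 2), (1, 2)])

Answer: (0,0) (1,0) (2,0) (2,1) (2,2) (1,2)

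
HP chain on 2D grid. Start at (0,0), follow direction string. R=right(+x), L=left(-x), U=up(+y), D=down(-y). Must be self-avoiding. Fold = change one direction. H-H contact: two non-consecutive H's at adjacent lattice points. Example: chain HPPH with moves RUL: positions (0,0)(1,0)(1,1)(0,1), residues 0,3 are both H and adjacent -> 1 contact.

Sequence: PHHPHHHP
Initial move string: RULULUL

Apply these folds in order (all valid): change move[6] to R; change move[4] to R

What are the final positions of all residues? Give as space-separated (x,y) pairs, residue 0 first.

Initial moves: RULULUL
Fold: move[6]->R => RULULUR (positions: [(0, 0), (1, 0), (1, 1), (0, 1), (0, 2), (-1, 2), (-1, 3), (0, 3)])
Fold: move[4]->R => RULURUR (positions: [(0, 0), (1, 0), (1, 1), (0, 1), (0, 2), (1, 2), (1, 3), (2, 3)])

Answer: (0,0) (1,0) (1,1) (0,1) (0,2) (1,2) (1,3) (2,3)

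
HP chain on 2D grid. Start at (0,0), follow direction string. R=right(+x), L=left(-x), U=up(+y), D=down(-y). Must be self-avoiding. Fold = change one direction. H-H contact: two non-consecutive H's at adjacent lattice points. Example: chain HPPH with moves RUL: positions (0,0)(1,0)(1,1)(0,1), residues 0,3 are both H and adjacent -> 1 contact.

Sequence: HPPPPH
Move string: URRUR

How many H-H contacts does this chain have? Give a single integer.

Answer: 0

Derivation:
Positions: [(0, 0), (0, 1), (1, 1), (2, 1), (2, 2), (3, 2)]
No H-H contacts found.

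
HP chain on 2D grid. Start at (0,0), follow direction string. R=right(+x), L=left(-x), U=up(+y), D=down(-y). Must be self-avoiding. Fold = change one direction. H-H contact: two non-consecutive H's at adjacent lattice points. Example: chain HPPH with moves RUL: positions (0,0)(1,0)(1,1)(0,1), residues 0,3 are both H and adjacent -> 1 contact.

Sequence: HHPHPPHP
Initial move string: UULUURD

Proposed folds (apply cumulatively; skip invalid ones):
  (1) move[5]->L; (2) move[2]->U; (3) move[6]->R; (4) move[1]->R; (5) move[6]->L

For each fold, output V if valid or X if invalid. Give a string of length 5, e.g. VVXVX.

Answer: VVXVV

Derivation:
Initial: UULUURD -> [(0, 0), (0, 1), (0, 2), (-1, 2), (-1, 3), (-1, 4), (0, 4), (0, 3)]
Fold 1: move[5]->L => UULUULD VALID
Fold 2: move[2]->U => UUUUULD VALID
Fold 3: move[6]->R => UUUUULR INVALID (collision), skipped
Fold 4: move[1]->R => URUUULD VALID
Fold 5: move[6]->L => URUUULL VALID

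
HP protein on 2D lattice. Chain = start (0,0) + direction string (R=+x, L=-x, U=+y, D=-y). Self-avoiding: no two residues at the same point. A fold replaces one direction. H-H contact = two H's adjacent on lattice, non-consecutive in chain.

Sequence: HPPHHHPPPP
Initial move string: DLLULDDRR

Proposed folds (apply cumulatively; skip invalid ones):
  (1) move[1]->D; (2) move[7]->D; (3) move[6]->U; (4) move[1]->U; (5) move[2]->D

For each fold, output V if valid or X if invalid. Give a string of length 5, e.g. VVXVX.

Initial: DLLULDDRR -> [(0, 0), (0, -1), (-1, -1), (-2, -1), (-2, 0), (-3, 0), (-3, -1), (-3, -2), (-2, -2), (-1, -2)]
Fold 1: move[1]->D => DDLULDDRR VALID
Fold 2: move[7]->D => DDLULDDDR VALID
Fold 3: move[6]->U => DDLULDUDR INVALID (collision), skipped
Fold 4: move[1]->U => DULULDDDR INVALID (collision), skipped
Fold 5: move[2]->D => DDDULDDDR INVALID (collision), skipped

Answer: VVXXX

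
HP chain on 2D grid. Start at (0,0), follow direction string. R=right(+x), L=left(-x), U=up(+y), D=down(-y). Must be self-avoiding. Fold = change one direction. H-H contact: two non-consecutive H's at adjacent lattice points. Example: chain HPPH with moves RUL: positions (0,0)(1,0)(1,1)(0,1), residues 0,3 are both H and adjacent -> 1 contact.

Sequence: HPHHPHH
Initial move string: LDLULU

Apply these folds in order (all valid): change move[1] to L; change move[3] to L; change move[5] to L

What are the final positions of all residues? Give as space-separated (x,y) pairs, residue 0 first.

Initial moves: LDLULU
Fold: move[1]->L => LLLULU (positions: [(0, 0), (-1, 0), (-2, 0), (-3, 0), (-3, 1), (-4, 1), (-4, 2)])
Fold: move[3]->L => LLLLLU (positions: [(0, 0), (-1, 0), (-2, 0), (-3, 0), (-4, 0), (-5, 0), (-5, 1)])
Fold: move[5]->L => LLLLLL (positions: [(0, 0), (-1, 0), (-2, 0), (-3, 0), (-4, 0), (-5, 0), (-6, 0)])

Answer: (0,0) (-1,0) (-2,0) (-3,0) (-4,0) (-5,0) (-6,0)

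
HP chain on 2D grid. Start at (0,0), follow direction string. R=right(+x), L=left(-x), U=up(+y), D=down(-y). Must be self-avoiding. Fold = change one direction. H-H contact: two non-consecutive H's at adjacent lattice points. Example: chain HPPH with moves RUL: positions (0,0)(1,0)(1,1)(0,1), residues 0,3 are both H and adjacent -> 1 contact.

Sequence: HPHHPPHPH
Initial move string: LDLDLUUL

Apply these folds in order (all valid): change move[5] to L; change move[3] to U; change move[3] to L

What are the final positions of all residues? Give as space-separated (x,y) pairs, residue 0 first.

Initial moves: LDLDLUUL
Fold: move[5]->L => LDLDLLUL (positions: [(0, 0), (-1, 0), (-1, -1), (-2, -1), (-2, -2), (-3, -2), (-4, -2), (-4, -1), (-5, -1)])
Fold: move[3]->U => LDLULLUL (positions: [(0, 0), (-1, 0), (-1, -1), (-2, -1), (-2, 0), (-3, 0), (-4, 0), (-4, 1), (-5, 1)])
Fold: move[3]->L => LDLLLLUL (positions: [(0, 0), (-1, 0), (-1, -1), (-2, -1), (-3, -1), (-4, -1), (-5, -1), (-5, 0), (-6, 0)])

Answer: (0,0) (-1,0) (-1,-1) (-2,-1) (-3,-1) (-4,-1) (-5,-1) (-5,0) (-6,0)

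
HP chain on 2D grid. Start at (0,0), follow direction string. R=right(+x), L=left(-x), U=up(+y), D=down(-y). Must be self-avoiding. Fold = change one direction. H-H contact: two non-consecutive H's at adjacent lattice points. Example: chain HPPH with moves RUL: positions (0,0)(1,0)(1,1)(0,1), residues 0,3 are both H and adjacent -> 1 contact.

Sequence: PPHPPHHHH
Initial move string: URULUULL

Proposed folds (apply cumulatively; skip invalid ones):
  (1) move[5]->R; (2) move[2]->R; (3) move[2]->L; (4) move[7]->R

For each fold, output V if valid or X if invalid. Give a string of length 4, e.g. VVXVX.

Answer: XXXX

Derivation:
Initial: URULUULL -> [(0, 0), (0, 1), (1, 1), (1, 2), (0, 2), (0, 3), (0, 4), (-1, 4), (-2, 4)]
Fold 1: move[5]->R => URULURLL INVALID (collision), skipped
Fold 2: move[2]->R => URRLUULL INVALID (collision), skipped
Fold 3: move[2]->L => URLLUULL INVALID (collision), skipped
Fold 4: move[7]->R => URULUULR INVALID (collision), skipped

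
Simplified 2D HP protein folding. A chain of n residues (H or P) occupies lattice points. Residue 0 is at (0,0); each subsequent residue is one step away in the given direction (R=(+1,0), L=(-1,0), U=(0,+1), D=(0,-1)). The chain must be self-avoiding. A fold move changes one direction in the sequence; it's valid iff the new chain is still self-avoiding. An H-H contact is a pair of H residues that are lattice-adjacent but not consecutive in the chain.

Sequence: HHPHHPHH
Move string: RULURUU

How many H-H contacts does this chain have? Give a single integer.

Positions: [(0, 0), (1, 0), (1, 1), (0, 1), (0, 2), (1, 2), (1, 3), (1, 4)]
H-H contact: residue 0 @(0,0) - residue 3 @(0, 1)

Answer: 1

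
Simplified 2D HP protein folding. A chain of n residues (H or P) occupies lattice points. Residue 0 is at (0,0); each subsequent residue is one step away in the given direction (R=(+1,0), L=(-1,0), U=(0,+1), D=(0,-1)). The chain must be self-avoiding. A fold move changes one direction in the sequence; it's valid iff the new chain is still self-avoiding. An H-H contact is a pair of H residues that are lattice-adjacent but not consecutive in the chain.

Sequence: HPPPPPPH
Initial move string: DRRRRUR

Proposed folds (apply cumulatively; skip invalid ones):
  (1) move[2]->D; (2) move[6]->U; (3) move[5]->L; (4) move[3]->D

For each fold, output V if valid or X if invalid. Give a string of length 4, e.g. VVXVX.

Initial: DRRRRUR -> [(0, 0), (0, -1), (1, -1), (2, -1), (3, -1), (4, -1), (4, 0), (5, 0)]
Fold 1: move[2]->D => DRDRRUR VALID
Fold 2: move[6]->U => DRDRRUU VALID
Fold 3: move[5]->L => DRDRRLU INVALID (collision), skipped
Fold 4: move[3]->D => DRDDRUU VALID

Answer: VVXV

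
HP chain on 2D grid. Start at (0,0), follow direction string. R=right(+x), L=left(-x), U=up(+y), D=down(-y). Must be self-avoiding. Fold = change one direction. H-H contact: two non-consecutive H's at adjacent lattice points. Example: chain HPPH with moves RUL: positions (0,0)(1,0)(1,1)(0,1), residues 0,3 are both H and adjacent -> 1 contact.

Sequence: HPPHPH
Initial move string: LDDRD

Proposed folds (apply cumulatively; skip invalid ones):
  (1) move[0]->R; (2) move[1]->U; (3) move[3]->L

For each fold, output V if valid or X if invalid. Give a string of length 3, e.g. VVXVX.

Answer: VXV

Derivation:
Initial: LDDRD -> [(0, 0), (-1, 0), (-1, -1), (-1, -2), (0, -2), (0, -3)]
Fold 1: move[0]->R => RDDRD VALID
Fold 2: move[1]->U => RUDRD INVALID (collision), skipped
Fold 3: move[3]->L => RDDLD VALID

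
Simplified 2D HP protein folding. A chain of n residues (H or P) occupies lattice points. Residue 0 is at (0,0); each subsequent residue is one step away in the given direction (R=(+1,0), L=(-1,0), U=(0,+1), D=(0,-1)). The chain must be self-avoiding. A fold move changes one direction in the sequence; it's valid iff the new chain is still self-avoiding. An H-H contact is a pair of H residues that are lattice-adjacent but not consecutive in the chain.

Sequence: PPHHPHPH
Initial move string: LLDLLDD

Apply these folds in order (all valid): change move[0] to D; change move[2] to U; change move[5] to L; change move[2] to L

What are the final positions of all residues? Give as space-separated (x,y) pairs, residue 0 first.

Answer: (0,0) (0,-1) (-1,-1) (-2,-1) (-3,-1) (-4,-1) (-5,-1) (-5,-2)

Derivation:
Initial moves: LLDLLDD
Fold: move[0]->D => DLDLLDD (positions: [(0, 0), (0, -1), (-1, -1), (-1, -2), (-2, -2), (-3, -2), (-3, -3), (-3, -4)])
Fold: move[2]->U => DLULLDD (positions: [(0, 0), (0, -1), (-1, -1), (-1, 0), (-2, 0), (-3, 0), (-3, -1), (-3, -2)])
Fold: move[5]->L => DLULLLD (positions: [(0, 0), (0, -1), (-1, -1), (-1, 0), (-2, 0), (-3, 0), (-4, 0), (-4, -1)])
Fold: move[2]->L => DLLLLLD (positions: [(0, 0), (0, -1), (-1, -1), (-2, -1), (-3, -1), (-4, -1), (-5, -1), (-5, -2)])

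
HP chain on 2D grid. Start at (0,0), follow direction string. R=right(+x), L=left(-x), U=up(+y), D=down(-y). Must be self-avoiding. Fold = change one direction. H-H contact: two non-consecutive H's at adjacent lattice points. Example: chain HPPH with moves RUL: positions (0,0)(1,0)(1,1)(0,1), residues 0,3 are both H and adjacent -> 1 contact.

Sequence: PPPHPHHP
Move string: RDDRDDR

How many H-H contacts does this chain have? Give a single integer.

Answer: 0

Derivation:
Positions: [(0, 0), (1, 0), (1, -1), (1, -2), (2, -2), (2, -3), (2, -4), (3, -4)]
No H-H contacts found.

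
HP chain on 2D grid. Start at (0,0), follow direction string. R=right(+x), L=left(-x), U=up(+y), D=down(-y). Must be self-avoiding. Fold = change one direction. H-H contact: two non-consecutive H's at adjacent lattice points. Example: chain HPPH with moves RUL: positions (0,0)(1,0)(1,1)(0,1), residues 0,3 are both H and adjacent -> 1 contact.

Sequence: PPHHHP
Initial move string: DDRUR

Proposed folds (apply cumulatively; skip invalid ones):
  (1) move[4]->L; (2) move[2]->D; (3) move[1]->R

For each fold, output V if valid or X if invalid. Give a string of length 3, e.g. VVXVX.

Initial: DDRUR -> [(0, 0), (0, -1), (0, -2), (1, -2), (1, -1), (2, -1)]
Fold 1: move[4]->L => DDRUL INVALID (collision), skipped
Fold 2: move[2]->D => DDDUR INVALID (collision), skipped
Fold 3: move[1]->R => DRRUR VALID

Answer: XXV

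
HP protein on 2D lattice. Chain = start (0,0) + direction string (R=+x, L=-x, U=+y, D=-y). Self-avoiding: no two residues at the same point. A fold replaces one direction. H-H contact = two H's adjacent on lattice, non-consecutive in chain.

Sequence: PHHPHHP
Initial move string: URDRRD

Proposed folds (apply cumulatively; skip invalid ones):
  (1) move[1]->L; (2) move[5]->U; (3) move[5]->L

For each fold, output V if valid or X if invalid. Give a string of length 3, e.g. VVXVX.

Answer: XVX

Derivation:
Initial: URDRRD -> [(0, 0), (0, 1), (1, 1), (1, 0), (2, 0), (3, 0), (3, -1)]
Fold 1: move[1]->L => ULDRRD INVALID (collision), skipped
Fold 2: move[5]->U => URDRRU VALID
Fold 3: move[5]->L => URDRRL INVALID (collision), skipped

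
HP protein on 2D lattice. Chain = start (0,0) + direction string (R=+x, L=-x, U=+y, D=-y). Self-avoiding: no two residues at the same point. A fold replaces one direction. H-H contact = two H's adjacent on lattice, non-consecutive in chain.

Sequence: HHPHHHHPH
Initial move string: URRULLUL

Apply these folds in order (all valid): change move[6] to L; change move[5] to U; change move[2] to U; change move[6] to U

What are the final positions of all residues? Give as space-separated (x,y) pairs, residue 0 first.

Answer: (0,0) (0,1) (1,1) (1,2) (1,3) (0,3) (0,4) (0,5) (-1,5)

Derivation:
Initial moves: URRULLUL
Fold: move[6]->L => URRULLLL (positions: [(0, 0), (0, 1), (1, 1), (2, 1), (2, 2), (1, 2), (0, 2), (-1, 2), (-2, 2)])
Fold: move[5]->U => URRULULL (positions: [(0, 0), (0, 1), (1, 1), (2, 1), (2, 2), (1, 2), (1, 3), (0, 3), (-1, 3)])
Fold: move[2]->U => URUULULL (positions: [(0, 0), (0, 1), (1, 1), (1, 2), (1, 3), (0, 3), (0, 4), (-1, 4), (-2, 4)])
Fold: move[6]->U => URUULUUL (positions: [(0, 0), (0, 1), (1, 1), (1, 2), (1, 3), (0, 3), (0, 4), (0, 5), (-1, 5)])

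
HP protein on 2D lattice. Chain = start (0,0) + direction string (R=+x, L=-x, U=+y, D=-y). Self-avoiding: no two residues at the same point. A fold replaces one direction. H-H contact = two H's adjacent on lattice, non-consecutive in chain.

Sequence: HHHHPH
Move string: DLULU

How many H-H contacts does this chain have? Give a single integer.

Positions: [(0, 0), (0, -1), (-1, -1), (-1, 0), (-2, 0), (-2, 1)]
H-H contact: residue 0 @(0,0) - residue 3 @(-1, 0)

Answer: 1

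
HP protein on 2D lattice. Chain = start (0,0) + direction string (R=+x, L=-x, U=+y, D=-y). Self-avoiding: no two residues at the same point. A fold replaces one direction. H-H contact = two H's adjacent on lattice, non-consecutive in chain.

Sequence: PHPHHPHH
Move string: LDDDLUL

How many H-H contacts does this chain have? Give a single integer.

Positions: [(0, 0), (-1, 0), (-1, -1), (-1, -2), (-1, -3), (-2, -3), (-2, -2), (-3, -2)]
H-H contact: residue 3 @(-1,-2) - residue 6 @(-2, -2)

Answer: 1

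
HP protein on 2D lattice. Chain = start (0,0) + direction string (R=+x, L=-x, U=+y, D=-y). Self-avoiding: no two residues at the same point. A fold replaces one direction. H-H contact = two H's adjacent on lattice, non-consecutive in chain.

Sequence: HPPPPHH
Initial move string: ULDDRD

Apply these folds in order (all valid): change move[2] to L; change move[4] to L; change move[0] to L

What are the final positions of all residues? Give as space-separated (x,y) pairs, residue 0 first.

Answer: (0,0) (-1,0) (-2,0) (-3,0) (-3,-1) (-4,-1) (-4,-2)

Derivation:
Initial moves: ULDDRD
Fold: move[2]->L => ULLDRD (positions: [(0, 0), (0, 1), (-1, 1), (-2, 1), (-2, 0), (-1, 0), (-1, -1)])
Fold: move[4]->L => ULLDLD (positions: [(0, 0), (0, 1), (-1, 1), (-2, 1), (-2, 0), (-3, 0), (-3, -1)])
Fold: move[0]->L => LLLDLD (positions: [(0, 0), (-1, 0), (-2, 0), (-3, 0), (-3, -1), (-4, -1), (-4, -2)])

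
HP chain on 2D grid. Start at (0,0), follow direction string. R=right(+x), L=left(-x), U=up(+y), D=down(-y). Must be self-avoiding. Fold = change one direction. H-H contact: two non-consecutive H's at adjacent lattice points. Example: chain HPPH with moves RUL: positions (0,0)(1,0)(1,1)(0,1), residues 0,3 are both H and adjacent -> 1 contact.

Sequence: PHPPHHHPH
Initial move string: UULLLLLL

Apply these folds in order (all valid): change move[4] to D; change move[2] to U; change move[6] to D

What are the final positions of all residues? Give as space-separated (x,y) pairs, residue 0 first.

Answer: (0,0) (0,1) (0,2) (0,3) (-1,3) (-1,2) (-2,2) (-2,1) (-3,1)

Derivation:
Initial moves: UULLLLLL
Fold: move[4]->D => UULLDLLL (positions: [(0, 0), (0, 1), (0, 2), (-1, 2), (-2, 2), (-2, 1), (-3, 1), (-4, 1), (-5, 1)])
Fold: move[2]->U => UUULDLLL (positions: [(0, 0), (0, 1), (0, 2), (0, 3), (-1, 3), (-1, 2), (-2, 2), (-3, 2), (-4, 2)])
Fold: move[6]->D => UUULDLDL (positions: [(0, 0), (0, 1), (0, 2), (0, 3), (-1, 3), (-1, 2), (-2, 2), (-2, 1), (-3, 1)])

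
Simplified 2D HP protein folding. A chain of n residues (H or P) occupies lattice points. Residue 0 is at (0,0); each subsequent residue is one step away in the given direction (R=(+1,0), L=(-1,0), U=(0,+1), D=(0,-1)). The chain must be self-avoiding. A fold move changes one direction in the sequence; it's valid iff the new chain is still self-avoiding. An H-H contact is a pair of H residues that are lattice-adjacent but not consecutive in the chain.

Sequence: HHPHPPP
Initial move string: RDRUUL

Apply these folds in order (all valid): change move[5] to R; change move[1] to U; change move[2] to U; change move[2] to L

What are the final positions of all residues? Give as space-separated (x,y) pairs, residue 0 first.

Initial moves: RDRUUL
Fold: move[5]->R => RDRUUR (positions: [(0, 0), (1, 0), (1, -1), (2, -1), (2, 0), (2, 1), (3, 1)])
Fold: move[1]->U => RURUUR (positions: [(0, 0), (1, 0), (1, 1), (2, 1), (2, 2), (2, 3), (3, 3)])
Fold: move[2]->U => RUUUUR (positions: [(0, 0), (1, 0), (1, 1), (1, 2), (1, 3), (1, 4), (2, 4)])
Fold: move[2]->L => RULUUR (positions: [(0, 0), (1, 0), (1, 1), (0, 1), (0, 2), (0, 3), (1, 3)])

Answer: (0,0) (1,0) (1,1) (0,1) (0,2) (0,3) (1,3)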